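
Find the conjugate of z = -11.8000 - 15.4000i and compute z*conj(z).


z_bar = -11.8000 + 15.4000i
z*z_bar = (-11.8)^2 + (-15.4)^2 = 139.24 + 237.16 = 376.4

z_bar = -11.8000 + 15.4000i, z*z_bar = 376.4


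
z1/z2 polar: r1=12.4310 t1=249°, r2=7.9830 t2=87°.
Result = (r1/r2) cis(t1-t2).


r = 12.4310 / 7.9830 = 1.5572
theta = 249° - 87° = 162° = 162° (mod 360)

1.5572 cis(162°)


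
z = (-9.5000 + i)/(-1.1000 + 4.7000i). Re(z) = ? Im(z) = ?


Multiply by conjugate: (-9.5000 + i)(-1.1000 - 4.7000i) / ((-1.1)^2 + 4.7^2)
Numerator real = -9.5*(-1.1) + 1*4.7 = 15.15
Numerator imag = 1*(-1.1) - (-9.5)*4.7 = 43.55
Denominator = 23.3
Re(z) = 15.15/23.3 = 0.6502
Im(z) = 43.55/23.3 = 1.8691

Re(z) = 0.6502, Im(z) = 1.8691


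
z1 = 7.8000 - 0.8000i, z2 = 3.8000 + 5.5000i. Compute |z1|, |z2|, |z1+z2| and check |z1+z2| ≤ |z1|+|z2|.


|z1| = sqrt(7.8^2 + (-0.8)^2) = sqrt(61.48) = 7.8409
|z2| = sqrt(3.8^2 + 5.5^2) = sqrt(44.69) = 6.6851
z1+z2 = 11.6000 + 4.7000i
|z1+z2| = sqrt(156.65) = 12.5160
|z1|+|z2| = 7.8409 + 6.6851 = 14.5260

|z1+z2| = 12.5160 ≤ |z1|+|z2| = 14.5260 (verified)


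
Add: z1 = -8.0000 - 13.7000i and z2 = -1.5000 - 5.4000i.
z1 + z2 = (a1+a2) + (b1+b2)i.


Real: -8 - 1.5 = -9.5
Imag: -13.7 - 5.4 = -19.1

-9.5000 - 19.1000i


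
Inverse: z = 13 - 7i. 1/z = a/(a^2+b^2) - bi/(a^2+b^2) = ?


|z|^2 = 169+49 = 218
1/z = (13 + 7i)/218

1/z = 0.0596 + 0.0321i


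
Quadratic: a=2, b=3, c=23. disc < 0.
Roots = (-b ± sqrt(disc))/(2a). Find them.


disc = 3^2 - 4*2*23 = 9 - 184 = -175
sqrt(|disc|) = sqrt(175) = 13.2288
Real part = -3/(2*2) = -0.7500
Imag part = 13.2288/(2*2) = 3.3072

-0.7500 ± 3.3072i


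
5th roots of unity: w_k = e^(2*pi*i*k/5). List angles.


The 5th roots of unity are cis(360k/5°) for k=0..4
Angle step = 360/5 = 72°
Primitive root: cis(72°)
Primitive root = 0.3090 + 0.9511i

5 roots at angles: 0°, 72°, 144°, 216°, 288°


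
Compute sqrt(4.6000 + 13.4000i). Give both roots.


|z| = sqrt(21.16+179.56) = 14.1676
sqrt((|z|+a)/2) = sqrt((14.1676+4.6)/2) = sqrt(9.3838) = 3.0633
sqrt((|z|-a)/2) = sqrt((14.1676-4.6)/2) = sqrt(4.7838) = 2.1872

±(3.0633 + 2.1872i) i.e. 3.0633 + 2.1872i and -3.0633 - 2.1872i


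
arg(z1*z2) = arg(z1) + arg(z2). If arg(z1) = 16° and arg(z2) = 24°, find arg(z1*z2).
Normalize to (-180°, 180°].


arg(z1*z2) = 16° + 24° = 40°
Normalized to (-180°, 180°]: 40°

40°


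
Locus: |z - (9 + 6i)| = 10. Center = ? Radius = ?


|z - z0| = r is a circle with center z0 and radius r.
Center = (9, 6), radius = 10

Circle with center (9, 6) and radius 10


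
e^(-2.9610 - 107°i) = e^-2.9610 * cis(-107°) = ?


e^-2.9610 = 0.0518
cos(-107°) = -0.2924
sin(-107°) = -0.9563
Real = 0.0518*(-0.2924) = -0.0151
Imag = 0.0518*(-0.9563) = -0.0495

-0.0151 - 0.0495i


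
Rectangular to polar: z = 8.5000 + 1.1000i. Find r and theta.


r = sqrt(72.25+1.21) = sqrt(73.46) = 8.5709
theta = atan2(1.1, 8.5) = 7.3738 degrees

r = 8.5709, theta = 7.3738 degrees


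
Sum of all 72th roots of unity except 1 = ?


With w = e^(2*pi*i/72), all 72 of the 72th roots of unity w^0 = 1, w, ..., w^(71) sum to 0: 1 + w + ... + w^(71) = (1 - w^72)/(1 - w) = 0 since w^72 = 1, w ≠ 1.
Removing the root 1: w + w^2 + ... + w^(71) = 0 - 1 = -1

Sum = -1


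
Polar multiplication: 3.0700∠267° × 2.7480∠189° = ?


r = 3.0700 * 2.7480 = 8.4364
theta = 267° + 189° = 456° = 96° (mod 360)

8.4364 cis(96°)


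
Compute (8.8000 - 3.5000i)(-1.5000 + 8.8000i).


Real = 8.8*(-1.5) - (-3.5)*8.8 = -13.2 - (-30.8) = 17.6
Imag = 8.8*8.8 - (1.5)*(-3.5) = 77.44 + 5.25 = 82.69

17.6000 + 82.6900i


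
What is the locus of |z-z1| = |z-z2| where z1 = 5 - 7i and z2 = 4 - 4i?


Equal distances means the locus is the perpendicular bisector of z1 and z2.
Midpoint = ((5+4)/2, (-7+(-4))/2) = (4.5000, -5.5000)

Perpendicular bisector through (4.5000, -5.5000)


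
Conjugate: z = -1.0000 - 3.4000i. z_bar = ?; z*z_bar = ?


z_bar = -1.0000 + 3.4000i
z*z_bar = (-1)^2 + (-3.4)^2 = 1 + 11.56 = 12.56

z_bar = -1.0000 + 3.4000i, z*z_bar = 12.56


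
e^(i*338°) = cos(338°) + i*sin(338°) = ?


cos(338°) = 0.9272
sin(338°) = -0.3746

e^(i*338°) = 0.9272 - 0.3746i


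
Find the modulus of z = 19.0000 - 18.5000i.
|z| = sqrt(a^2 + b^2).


|z| = sqrt(19^2 + (-18.5)^2) = sqrt(361 + 342.25) = sqrt(703.25) = 26.5189

|z| = 26.5189


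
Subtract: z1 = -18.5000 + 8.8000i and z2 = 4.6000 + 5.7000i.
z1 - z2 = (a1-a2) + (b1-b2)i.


Real: -18.5 - 4.6 = -23.1
Imag: 8.8 - 5.7 = 3.1

-23.1000 + 3.1000i


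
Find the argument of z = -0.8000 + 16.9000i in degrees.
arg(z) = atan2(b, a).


Re = -0.8, Im = 16.9
arg = atan2(16.9, -0.8) = 92.7102 degrees

arg(z) = 92.7102 degrees


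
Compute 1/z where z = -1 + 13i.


|z|^2 = 1+169 = 170
1/z = (-1 - 13i)/170

1/z = -0.0059 - 0.0765i


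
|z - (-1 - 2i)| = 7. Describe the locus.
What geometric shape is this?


|z - z0| = r is a circle with center z0 and radius r.
Center = (-1, -2), radius = 7

Circle with center (-1, -2) and radius 7


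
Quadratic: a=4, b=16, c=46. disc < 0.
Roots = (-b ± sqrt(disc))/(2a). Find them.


disc = 16^2 - 4*4*46 = 256 - 736 = -480
sqrt(|disc|) = sqrt(480) = 21.9089
Real part = -16/(2*4) = -2.0000
Imag part = 21.9089/(2*4) = 2.7386

-2.0000 ± 2.7386i


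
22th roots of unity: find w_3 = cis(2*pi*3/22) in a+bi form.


Angle = 360*3/22 = 49.0909°
a = cos(49.0909°) = 0.6549
b = sin(49.0909°) = 0.7557

0.6549 + 0.7557i


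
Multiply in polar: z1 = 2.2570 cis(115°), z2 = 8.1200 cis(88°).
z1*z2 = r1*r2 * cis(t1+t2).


r = 2.2570 * 8.1200 = 18.3268
theta = 115° + 88° = 203° = 203° (mod 360)

18.3268 cis(203°)


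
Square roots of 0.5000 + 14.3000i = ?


|z| = sqrt(0.25+204.49) = 14.3087
sqrt((|z|+a)/2) = sqrt((14.3087+0.5)/2) = sqrt(7.4044) = 2.7211
sqrt((|z|-a)/2) = sqrt((14.3087-0.5)/2) = sqrt(6.9044) = 2.6276

±(2.7211 + 2.6276i) i.e. 2.7211 + 2.6276i and -2.7211 - 2.6276i


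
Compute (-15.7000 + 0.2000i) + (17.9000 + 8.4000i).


Real: -15.7 + 17.9 = 2.2
Imag: 0.2 + 8.4 = 8.6

2.2000 + 8.6000i


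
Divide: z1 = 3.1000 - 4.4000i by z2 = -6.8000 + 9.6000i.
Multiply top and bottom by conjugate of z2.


Conjugate of z2 = -6.8000 - 9.6000i
Numerator: (3.1000 - 4.4000i)(-6.8000 - 9.6000i) = -63.3200 + 0.1600i
Denominator: (-6.8)^2 + 9.6^2 = 138.4
Result = (-63.3200 + 0.1600i)/138.4

-0.4575 + 0.0012i


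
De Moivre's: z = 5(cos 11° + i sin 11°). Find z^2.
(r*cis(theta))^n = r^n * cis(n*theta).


r^2 = 5^2 = 25
n*theta = 2*11° = 22° = 22° (mod 360)
a = 25*cos(22°) = 23.1796
b = 25*sin(22°) = 9.3652

25 cis(22°) = 23.1796 + 9.3652i


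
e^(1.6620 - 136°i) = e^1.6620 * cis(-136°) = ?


e^1.6620 = 5.2698
cos(-136°) = -0.71934
sin(-136°) = -0.69466
Real = 5.2698*(-0.71934) = -3.7908
Imag = 5.2698*(-0.69466) = -3.6607

-3.7908 - 3.6607i


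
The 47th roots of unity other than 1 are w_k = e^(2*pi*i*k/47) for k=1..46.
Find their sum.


With w = e^(2*pi*i/47), all 47 of the 47th roots of unity w^0 = 1, w, ..., w^(46) sum to 0: 1 + w + ... + w^(46) = (1 - w^47)/(1 - w) = 0 since w^47 = 1, w ≠ 1.
Removing the root 1: w + w^2 + ... + w^(46) = 0 - 1 = -1

Sum = -1


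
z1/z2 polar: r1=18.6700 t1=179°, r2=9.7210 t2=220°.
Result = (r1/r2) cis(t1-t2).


r = 18.6700 / 9.7210 = 1.9206
theta = 179° - 220° = -41° = 319° (mod 360)

1.9206 cis(319°)


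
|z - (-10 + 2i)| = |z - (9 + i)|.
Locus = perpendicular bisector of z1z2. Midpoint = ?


Equal distances means the locus is the perpendicular bisector of z1 and z2.
Midpoint = ((-10+9)/2, (2+1)/2) = (-0.5000, 1.5000)

Perpendicular bisector through (-0.5000, 1.5000)


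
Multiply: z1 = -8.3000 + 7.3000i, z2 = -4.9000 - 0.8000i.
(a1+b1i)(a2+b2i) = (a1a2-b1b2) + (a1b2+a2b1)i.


Real = -8.3*(-4.9) - 7.3*(-0.8) = 40.67 - (-5.84) = 46.51
Imag = -8.3*(-0.8) - (4.9)*7.3 = 6.64 - (35.77) = -29.13

46.5100 - 29.1300i


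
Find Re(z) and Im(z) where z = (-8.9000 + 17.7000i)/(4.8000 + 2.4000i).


Multiply by conjugate: (-8.9000 + 17.7000i)(4.8000 - 2.4000i) / (4.8^2 + 2.4^2)
Numerator real = -8.9*4.8 + 17.7*2.4 = -0.24
Numerator imag = 17.7*4.8 - (-8.9)*2.4 = 106.32
Denominator = 28.8
Re(z) = -0.24/28.8 = -0.0083
Im(z) = 106.32/28.8 = 3.6917

Re(z) = -0.0083, Im(z) = 3.6917


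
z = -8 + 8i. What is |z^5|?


|z| = sqrt(64+64) = sqrt(128) = 11.3137
|z^5| = |z|^5 = (sqrt(128))^5 = 128^2 * sqrt(128) = 16384*sqrt(128)

|z^5| = 16384*sqrt(128) ≈ 185363.8000


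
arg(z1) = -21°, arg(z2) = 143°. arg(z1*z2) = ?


arg(z1*z2) = -21° + 143° = 122°
Normalized to (-180°, 180°]: 122°

122°


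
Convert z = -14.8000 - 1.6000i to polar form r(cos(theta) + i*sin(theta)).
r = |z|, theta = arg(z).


r = sqrt(219.04+2.56) = sqrt(221.6) = 14.8862
theta = atan2(-1.6, -14.8) = -173.8298 degrees

r = 14.8862, theta = -173.8298 degrees


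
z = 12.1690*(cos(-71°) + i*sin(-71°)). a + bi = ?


a = 12.1690*cos(-71°) = 12.1690*0.325568 = 3.9618
b = 12.1690*sin(-71°) = 12.1690*(-0.94552) = -11.5060

3.9618 - 11.5060i


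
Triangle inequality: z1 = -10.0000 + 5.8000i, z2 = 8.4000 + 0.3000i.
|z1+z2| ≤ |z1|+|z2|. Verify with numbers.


|z1| = sqrt((-10)^2 + 5.8^2) = sqrt(133.64) = 11.5603
|z2| = sqrt(8.4^2 + 0.3^2) = sqrt(70.65) = 8.4054
z1+z2 = -1.6000 + 6.1000i
|z1+z2| = sqrt(39.77) = 6.3063
|z1|+|z2| = 11.5603 + 8.4054 = 19.9657

|z1+z2| = 6.3063 ≤ |z1|+|z2| = 19.9657 (verified)


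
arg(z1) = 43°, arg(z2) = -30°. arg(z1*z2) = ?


arg(z1*z2) = 43° - 30° = 13°
Normalized to (-180°, 180°]: 13°

13°


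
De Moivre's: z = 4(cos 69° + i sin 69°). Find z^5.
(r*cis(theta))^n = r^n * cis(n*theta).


r^5 = 4^5 = 1024
n*theta = 5*69° = 345° = 345° (mod 360)
a = 1024*cos(345°) = 989.1080
b = 1024*sin(345°) = -265.0307

1024 cis(345°) = 989.1080 - 265.0307i


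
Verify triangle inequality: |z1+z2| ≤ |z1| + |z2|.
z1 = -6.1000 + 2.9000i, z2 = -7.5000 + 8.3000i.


|z1| = sqrt((-6.1)^2 + 2.9^2) = sqrt(45.62) = 6.7543
|z2| = sqrt((-7.5)^2 + 8.3^2) = sqrt(125.14) = 11.1866
z1+z2 = -13.6000 + 11.2000i
|z1+z2| = sqrt(310.4) = 17.6182
|z1|+|z2| = 6.7543 + 11.1866 = 17.9409

|z1+z2| = 17.6182 ≤ |z1|+|z2| = 17.9409 (verified)


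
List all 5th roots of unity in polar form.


The 5th roots of unity are cis(360k/5°) for k=0..4
Angle step = 360/5 = 72°
Primitive root: cis(72°)
Primitive root = 0.3090 + 0.9511i

5 roots at angles: 0°, 72°, 144°, 216°, 288°


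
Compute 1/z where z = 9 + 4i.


|z|^2 = 81+16 = 97
1/z = (9 - 4i)/97

1/z = 0.0928 - 0.0412i


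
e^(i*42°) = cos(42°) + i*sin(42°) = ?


cos(42°) = 0.7431
sin(42°) = 0.6691

e^(i*42°) = 0.7431 + 0.6691i


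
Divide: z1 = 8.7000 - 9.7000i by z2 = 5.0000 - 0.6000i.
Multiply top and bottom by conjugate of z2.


Conjugate of z2 = 5.0000 + 0.6000i
Numerator: (8.7000 - 9.7000i)(5.0000 + 0.6000i) = 49.3200 - 43.2800i
Denominator: 5^2 + (-0.6)^2 = 25.36
Result = (49.3200 - 43.2800i)/25.36

1.9448 - 1.7066i


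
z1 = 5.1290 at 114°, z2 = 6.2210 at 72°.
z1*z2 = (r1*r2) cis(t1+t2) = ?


r = 5.1290 * 6.2210 = 31.9075
theta = 114° + 72° = 186° = 186° (mod 360)

31.9075 cis(186°)


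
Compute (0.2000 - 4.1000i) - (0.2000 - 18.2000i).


Real: 0.2 - 0.2 = 0
Imag: -4.1 + 18.2 = 14.1

14.1000i


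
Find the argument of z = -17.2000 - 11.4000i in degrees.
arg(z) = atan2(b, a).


Re = -17.2, Im = -11.4
arg = atan2(-11.4, -17.2) = -146.4640 degrees

arg(z) = -146.4640 degrees


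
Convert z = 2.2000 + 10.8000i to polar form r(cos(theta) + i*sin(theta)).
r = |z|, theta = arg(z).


r = sqrt(4.84+116.64) = sqrt(121.48) = 11.0218
theta = atan2(10.8, 2.2) = 78.4862 degrees

r = 11.0218, theta = 78.4862 degrees


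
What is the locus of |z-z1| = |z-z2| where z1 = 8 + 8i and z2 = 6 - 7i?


Equal distances means the locus is the perpendicular bisector of z1 and z2.
Midpoint = ((8+6)/2, (8+(-7))/2) = (7.0000, 0.5000)

Perpendicular bisector through (7.0000, 0.5000)


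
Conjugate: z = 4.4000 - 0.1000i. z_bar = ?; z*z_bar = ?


z_bar = 4.4000 + 0.1000i
z*z_bar = 4.4^2 + (-0.1)^2 = 19.36 + 0.01 = 19.37

z_bar = 4.4000 + 0.1000i, z*z_bar = 19.37


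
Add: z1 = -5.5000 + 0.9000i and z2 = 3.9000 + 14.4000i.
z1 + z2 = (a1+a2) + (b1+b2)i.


Real: -5.5 + 3.9 = -1.6
Imag: 0.9 + 14.4 = 15.3

-1.6000 + 15.3000i


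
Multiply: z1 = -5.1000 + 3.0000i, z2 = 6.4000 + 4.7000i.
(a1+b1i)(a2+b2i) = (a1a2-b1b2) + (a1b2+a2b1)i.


Real = -5.1*6.4 - 3*4.7 = -32.64 - 14.1 = -46.74
Imag = -5.1*4.7 + 6.4*3 = -23.97 + 19.2 = -4.77

-46.7400 - 4.7700i


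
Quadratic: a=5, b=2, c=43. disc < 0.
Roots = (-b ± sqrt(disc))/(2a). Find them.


disc = 2^2 - 4*5*43 = 4 - 860 = -856
sqrt(|disc|) = sqrt(856) = 29.2575
Real part = -2/(2*5) = -0.2000
Imag part = 29.2575/(2*5) = 2.9257

-0.2000 ± 2.9257i


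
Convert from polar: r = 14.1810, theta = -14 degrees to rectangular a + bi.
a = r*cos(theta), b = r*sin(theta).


a = 14.1810*cos(-14°) = 14.1810*0.9703 = 13.7598
b = 14.1810*sin(-14°) = 14.1810*(-0.24192) = -3.4307

13.7598 - 3.4307i


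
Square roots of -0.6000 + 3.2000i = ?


|z| = sqrt(0.36+10.24) = 3.2558
sqrt((|z|+a)/2) = sqrt((3.2558+(-0.6))/2) = sqrt(1.3279) = 1.1523
sqrt((|z|-a)/2) = sqrt((3.2558-(-0.6))/2) = sqrt(1.9279) = 1.3885

±(1.1523 + 1.3885i) i.e. 1.1523 + 1.3885i and -1.1523 - 1.3885i


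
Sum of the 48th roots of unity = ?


The sum of all 48th roots of unity is 0.
Geometric series: (1 - w^48)/(1 - w) = (1-1)/(1-w) = 0 since w^48 = 1, w ≠ 1.
Alternatively: coefficient of z^47 in z^48 - 1 is 0.

0


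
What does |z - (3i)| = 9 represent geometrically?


|z - z0| = r is a circle with center z0 and radius r.
Center = (0, 3), radius = 9

Circle with center (0, 3) and radius 9


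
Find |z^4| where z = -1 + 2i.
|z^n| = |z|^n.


|z| = sqrt(1+4) = sqrt(5) = 2.2361
|z^4| = |z|^4 = (sqrt(5))^4 = 5^2 = 25

|z^4| = 25


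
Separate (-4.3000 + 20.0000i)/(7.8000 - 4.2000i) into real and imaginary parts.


Multiply by conjugate: (-4.3000 + 20.0000i)(7.8000 + 4.2000i) / (7.8^2 + (-4.2)^2)
Numerator real = -4.3*7.8 + 20*(-4.2) = -117.54
Numerator imag = 20*7.8 - (-4.3)*(-4.2) = 137.94
Denominator = 78.48
Re(z) = -117.54/78.48 = -1.4977
Im(z) = 137.94/78.48 = 1.7576

Re(z) = -1.4977, Im(z) = 1.7576


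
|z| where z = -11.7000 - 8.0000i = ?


|z| = sqrt((-11.7)^2 + (-8)^2) = sqrt(136.89 + 64) = sqrt(200.89) = 14.1736

|z| = 14.1736


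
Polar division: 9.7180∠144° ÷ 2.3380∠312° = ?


r = 9.7180 / 2.3380 = 4.1565
theta = 144° - 312° = -168° = 192° (mod 360)

4.1565 cis(192°)


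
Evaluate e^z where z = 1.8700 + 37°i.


e^1.8700 = 6.4883
cos(37°) = 0.79864
sin(37°) = 0.60182
Real = 6.4883*0.79864 = 5.1818
Imag = 6.4883*0.60182 = 3.9048

5.1818 + 3.9048i


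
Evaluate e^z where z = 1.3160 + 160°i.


e^1.3160 = 3.7285
cos(160°) = -0.93969
sin(160°) = 0.34202
Real = 3.7285*(-0.93969) = -3.5036
Imag = 3.7285*0.34202 = 1.2752

-3.5036 + 1.2752i


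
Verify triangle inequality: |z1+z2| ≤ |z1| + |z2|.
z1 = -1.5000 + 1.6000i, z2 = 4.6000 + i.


|z1| = sqrt((-1.5)^2 + 1.6^2) = sqrt(4.81) = 2.1932
|z2| = sqrt(4.6^2 + 1^2) = sqrt(22.16) = 4.7074
z1+z2 = 3.1000 + 2.6000i
|z1+z2| = sqrt(16.37) = 4.0460
|z1|+|z2| = 2.1932 + 4.7074 = 6.9006

|z1+z2| = 4.0460 ≤ |z1|+|z2| = 6.9006 (verified)


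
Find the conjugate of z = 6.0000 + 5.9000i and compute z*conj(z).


z_bar = 6.0000 - 5.9000i
z*z_bar = 6^2 + 5.9^2 = 36 + 34.81 = 70.81

z_bar = 6.0000 - 5.9000i, z*z_bar = 70.81


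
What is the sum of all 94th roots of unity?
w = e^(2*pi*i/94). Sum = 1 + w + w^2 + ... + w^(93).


The sum of all 94th roots of unity is 0.
Geometric series: (1 - w^94)/(1 - w) = (1-1)/(1-w) = 0 since w^94 = 1, w ≠ 1.
Alternatively: coefficient of z^93 in z^94 - 1 is 0.

0


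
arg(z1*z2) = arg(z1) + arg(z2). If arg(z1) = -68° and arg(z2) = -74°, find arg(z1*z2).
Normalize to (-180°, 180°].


arg(z1*z2) = -68° - 74° = -142°
Normalized to (-180°, 180°]: -142°

-142°


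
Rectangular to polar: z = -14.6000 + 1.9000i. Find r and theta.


r = sqrt(213.16+3.61) = sqrt(216.77) = 14.7231
theta = atan2(1.9, -14.6) = 172.5854 degrees

r = 14.7231, theta = 172.5854 degrees


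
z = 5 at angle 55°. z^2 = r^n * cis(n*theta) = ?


r^2 = 5^2 = 25
n*theta = 2*55° = 110° = 110° (mod 360)
a = 25*cos(110°) = -8.5505
b = 25*sin(110°) = 23.4923

25 cis(110°) = -8.5505 + 23.4923i


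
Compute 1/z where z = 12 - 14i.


|z|^2 = 144+196 = 340
1/z = (12 + 14i)/340

1/z = 0.0353 + 0.0412i


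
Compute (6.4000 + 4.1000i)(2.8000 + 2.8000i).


Real = 6.4*2.8 - 4.1*2.8 = 17.92 - 11.48 = 6.44
Imag = 6.4*2.8 + 2.8*4.1 = 17.92 + 11.48 = 29.4

6.4400 + 29.4000i


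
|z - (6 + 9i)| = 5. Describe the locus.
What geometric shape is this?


|z - z0| = r is a circle with center z0 and radius r.
Center = (6, 9), radius = 5

Circle with center (6, 9) and radius 5


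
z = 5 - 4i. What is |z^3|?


|z| = sqrt(25+16) = sqrt(41) = 6.4031
|z^3| = |z|^3 = (sqrt(41))^3 = 41*sqrt(41)

|z^3| = 41*sqrt(41) ≈ 262.5281


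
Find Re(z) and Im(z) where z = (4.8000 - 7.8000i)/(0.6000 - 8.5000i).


Multiply by conjugate: (4.8000 - 7.8000i)(0.6000 + 8.5000i) / (0.6^2 + (-8.5)^2)
Numerator real = 4.8*0.6 - (7.8)*(-8.5) = 69.18
Numerator imag = -7.8*0.6 - 4.8*(-8.5) = 36.12
Denominator = 72.61
Re(z) = 69.18/72.61 = 0.9528
Im(z) = 36.12/72.61 = 0.4975

Re(z) = 0.9528, Im(z) = 0.4975


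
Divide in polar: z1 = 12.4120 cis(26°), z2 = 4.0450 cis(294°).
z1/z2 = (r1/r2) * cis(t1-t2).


r = 12.4120 / 4.0450 = 3.0685
theta = 26° - 294° = -268° = 92° (mod 360)

3.0685 cis(92°)


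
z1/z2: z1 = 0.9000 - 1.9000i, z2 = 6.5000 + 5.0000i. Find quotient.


Conjugate of z2 = 6.5000 - 5.0000i
Numerator: (0.9000 - 1.9000i)(6.5000 - 5.0000i) = -3.6500 - 16.8500i
Denominator: 6.5^2 + 5^2 = 67.25
Result = (-3.6500 - 16.8500i)/67.25

-0.0543 - 0.2506i


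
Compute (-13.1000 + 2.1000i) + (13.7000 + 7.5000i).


Real: -13.1 + 13.7 = 0.6
Imag: 2.1 + 7.5 = 9.6

0.6000 + 9.6000i


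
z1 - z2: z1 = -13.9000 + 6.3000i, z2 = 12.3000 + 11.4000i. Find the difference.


Real: -13.9 - 12.3 = -26.2
Imag: 6.3 - 11.4 = -5.1

-26.2000 - 5.1000i


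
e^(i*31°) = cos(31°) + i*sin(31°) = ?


cos(31°) = 0.8572
sin(31°) = 0.5150

e^(i*31°) = 0.8572 + 0.5150i


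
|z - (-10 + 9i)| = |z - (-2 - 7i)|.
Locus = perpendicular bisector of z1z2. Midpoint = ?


Equal distances means the locus is the perpendicular bisector of z1 and z2.
Midpoint = ((-10+(-2))/2, (9+(-7))/2) = (-6.0000, 1.0000)

Perpendicular bisector through (-6.0000, 1.0000)


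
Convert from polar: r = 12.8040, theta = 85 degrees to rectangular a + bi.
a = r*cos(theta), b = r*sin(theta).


a = 12.8040*cos(85°) = 12.8040*0.087156 = 1.1159
b = 12.8040*sin(85°) = 12.8040*0.9962 = 12.7553

1.1159 + 12.7553i


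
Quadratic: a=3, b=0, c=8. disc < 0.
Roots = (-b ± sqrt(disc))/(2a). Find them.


disc = 0^2 - 4*3*8 = 0 - 96 = -96
sqrt(|disc|) = sqrt(96) = 9.7980
Real part = 0/(2*3) = 0
Imag part = 9.7980/(2*3) = 1.6330

0 ± 1.6330i


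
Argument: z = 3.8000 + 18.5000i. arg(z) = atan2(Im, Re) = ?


Re = 3.8, Im = 18.5
arg = atan2(18.5, 3.8) = 78.3926 degrees

arg(z) = 78.3926 degrees


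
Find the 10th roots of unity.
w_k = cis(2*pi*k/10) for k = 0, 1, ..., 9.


The 10th roots of unity are cis(360k/10°) for k=0..9
Angle step = 360/10 = 36°
Primitive root: cis(36°)
Primitive root = 0.8090 + 0.5878i

10 roots at angles: 0°, 36°, 72°, 108°, 144°, 180°, 216°, 252°, 288°, 324°


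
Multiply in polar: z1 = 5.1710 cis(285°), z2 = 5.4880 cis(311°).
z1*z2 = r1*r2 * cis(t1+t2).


r = 5.1710 * 5.4880 = 28.3784
theta = 285° + 311° = 596° = 236° (mod 360)

28.3784 cis(236°)


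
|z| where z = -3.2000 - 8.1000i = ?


|z| = sqrt((-3.2)^2 + (-8.1)^2) = sqrt(10.24 + 65.61) = sqrt(75.85) = 8.7092

|z| = 8.7092


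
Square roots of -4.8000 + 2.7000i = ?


|z| = sqrt(23.04+7.29) = 5.5073
sqrt((|z|+a)/2) = sqrt((5.5073+(-4.8))/2) = sqrt(0.3536) = 0.5947
sqrt((|z|-a)/2) = sqrt((5.5073-(-4.8))/2) = sqrt(5.1536) = 2.2702

±(0.5947 + 2.2702i) i.e. 0.5947 + 2.2702i and -0.5947 - 2.2702i


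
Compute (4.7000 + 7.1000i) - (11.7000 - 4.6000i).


Real: 4.7 - 11.7 = -7
Imag: 7.1 + 4.6 = 11.7

-7.0000 + 11.7000i


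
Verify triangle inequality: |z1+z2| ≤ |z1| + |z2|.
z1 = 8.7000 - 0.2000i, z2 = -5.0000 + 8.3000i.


|z1| = sqrt(8.7^2 + (-0.2)^2) = sqrt(75.73) = 8.7023
|z2| = sqrt((-5)^2 + 8.3^2) = sqrt(93.89) = 9.6897
z1+z2 = 3.7000 + 8.1000i
|z1+z2| = sqrt(79.3) = 8.9051
|z1|+|z2| = 8.7023 + 9.6897 = 18.3920

|z1+z2| = 8.9051 ≤ |z1|+|z2| = 18.3920 (verified)


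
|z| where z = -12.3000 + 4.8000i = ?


|z| = sqrt((-12.3)^2 + 4.8^2) = sqrt(151.29 + 23.04) = sqrt(174.33) = 13.2034

|z| = 13.2034


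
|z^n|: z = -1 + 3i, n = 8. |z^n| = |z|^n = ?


|z| = sqrt(1+9) = sqrt(10) = 3.1623
|z^8| = |z|^8 = (sqrt(10))^8 = 10^4 = 10000

|z^8| = 10000


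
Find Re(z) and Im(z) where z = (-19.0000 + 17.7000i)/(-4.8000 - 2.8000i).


Multiply by conjugate: (-19.0000 + 17.7000i)(-4.8000 + 2.8000i) / ((-4.8)^2 + (-2.8)^2)
Numerator real = -19*(-4.8) + 17.7*(-2.8) = 41.64
Numerator imag = 17.7*(-4.8) - (-19)*(-2.8) = -138.16
Denominator = 30.88
Re(z) = 41.64/30.88 = 1.3484
Im(z) = -138.16/30.88 = -4.4741

Re(z) = 1.3484, Im(z) = -4.4741


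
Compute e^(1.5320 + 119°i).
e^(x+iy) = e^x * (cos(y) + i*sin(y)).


e^1.5320 = 4.6274
cos(119°) = -0.4848
sin(119°) = 0.87462
Real = 4.6274*(-0.4848) = -2.2434
Imag = 4.6274*0.87462 = 4.0472

-2.2434 + 4.0472i


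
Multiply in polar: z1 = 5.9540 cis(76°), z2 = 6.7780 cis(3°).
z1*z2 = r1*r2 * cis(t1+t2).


r = 5.9540 * 6.7780 = 40.3562
theta = 76° + 3° = 79° = 79° (mod 360)

40.3562 cis(79°)


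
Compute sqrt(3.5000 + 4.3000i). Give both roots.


|z| = sqrt(12.25+18.49) = 5.5444
sqrt((|z|+a)/2) = sqrt((5.5444+3.5)/2) = sqrt(4.5222) = 2.1265
sqrt((|z|-a)/2) = sqrt((5.5444-3.5)/2) = sqrt(1.0222) = 1.0110

±(2.1265 + 1.0110i) i.e. 2.1265 + 1.0110i and -2.1265 - 1.0110i


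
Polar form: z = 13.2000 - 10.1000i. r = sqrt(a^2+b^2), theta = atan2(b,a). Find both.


r = sqrt(174.24+102.01) = sqrt(276.25) = 16.6208
theta = atan2(-10.1, 13.2) = -37.4215 degrees

r = 16.6208, theta = -37.4215 degrees


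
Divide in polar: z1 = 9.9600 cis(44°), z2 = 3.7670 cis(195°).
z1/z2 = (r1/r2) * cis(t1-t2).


r = 9.9600 / 3.7670 = 2.6440
theta = 44° - 195° = -151° = 209° (mod 360)

2.6440 cis(209°)


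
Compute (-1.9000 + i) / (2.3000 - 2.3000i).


Conjugate of z2 = 2.3000 + 2.3000i
Numerator: (-1.9000 + i)(2.3000 + 2.3000i) = -6.6700 - 2.0700i
Denominator: 2.3^2 + (-2.3)^2 = 10.58
Result = (-6.6700 - 2.0700i)/10.58

-0.6304 - 0.1957i


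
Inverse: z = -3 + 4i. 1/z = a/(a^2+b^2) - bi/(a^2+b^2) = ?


|z|^2 = 9+16 = 25
1/z = (-3 - 4i)/25

1/z = -0.1200 - 0.1600i


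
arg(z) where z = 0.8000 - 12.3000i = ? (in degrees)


Re = 0.8, Im = -12.3
arg = atan2(-12.3, 0.8) = -86.2787 degrees

arg(z) = -86.2787 degrees


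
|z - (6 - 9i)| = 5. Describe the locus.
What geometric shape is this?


|z - z0| = r is a circle with center z0 and radius r.
Center = (6, -9), radius = 5

Circle with center (6, -9) and radius 5


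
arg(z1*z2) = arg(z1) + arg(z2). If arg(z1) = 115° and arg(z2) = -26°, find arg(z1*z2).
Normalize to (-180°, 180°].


arg(z1*z2) = 115° - 26° = 89°
Normalized to (-180°, 180°]: 89°

89°


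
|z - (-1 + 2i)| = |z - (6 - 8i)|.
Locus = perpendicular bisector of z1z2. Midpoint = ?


Equal distances means the locus is the perpendicular bisector of z1 and z2.
Midpoint = ((-1+6)/2, (2+(-8))/2) = (2.5000, -3.0000)

Perpendicular bisector through (2.5000, -3.0000)


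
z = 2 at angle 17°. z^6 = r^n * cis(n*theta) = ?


r^6 = 2^6 = 64
n*theta = 6*17° = 102° = 102° (mod 360)
a = 64*cos(102°) = -13.3063
b = 64*sin(102°) = 62.6014

64 cis(102°) = -13.3063 + 62.6014i


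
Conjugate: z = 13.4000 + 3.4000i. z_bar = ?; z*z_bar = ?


z_bar = 13.4000 - 3.4000i
z*z_bar = 13.4^2 + 3.4^2 = 179.56 + 11.56 = 191.12

z_bar = 13.4000 - 3.4000i, z*z_bar = 191.12


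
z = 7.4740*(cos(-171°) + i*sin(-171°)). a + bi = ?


a = 7.4740*cos(-171°) = 7.4740*(-0.98769) = -7.3820
b = 7.4740*sin(-171°) = 7.4740*(-0.15643) = -1.1692

-7.3820 - 1.1692i


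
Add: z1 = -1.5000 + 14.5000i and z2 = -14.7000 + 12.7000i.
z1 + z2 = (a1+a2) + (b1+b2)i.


Real: -1.5 - 14.7 = -16.2
Imag: 14.5 + 12.7 = 27.2

-16.2000 + 27.2000i


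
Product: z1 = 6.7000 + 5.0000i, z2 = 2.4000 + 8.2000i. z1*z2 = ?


Real = 6.7*2.4 - 5*8.2 = 16.08 - 41 = -24.92
Imag = 6.7*8.2 + 2.4*5 = 54.94 + 12 = 66.94

-24.9200 + 66.9400i


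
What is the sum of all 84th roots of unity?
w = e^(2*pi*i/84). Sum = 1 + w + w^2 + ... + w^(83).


The sum of all 84th roots of unity is 0.
Geometric series: (1 - w^84)/(1 - w) = (1-1)/(1-w) = 0 since w^84 = 1, w ≠ 1.
Alternatively: coefficient of z^83 in z^84 - 1 is 0.

0


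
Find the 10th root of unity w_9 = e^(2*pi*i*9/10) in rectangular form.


Angle = 360*9/10 = 324°
a = cos(324°) = 0.8090
b = sin(324°) = -0.5878

0.8090 - 0.5878i


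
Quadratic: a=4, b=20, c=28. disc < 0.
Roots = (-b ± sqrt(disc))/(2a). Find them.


disc = 20^2 - 4*4*28 = 400 - 448 = -48
sqrt(|disc|) = sqrt(48) = 6.9282
Real part = -20/(2*4) = -2.5000
Imag part = 6.9282/(2*4) = 0.8660

-2.5000 ± 0.8660i


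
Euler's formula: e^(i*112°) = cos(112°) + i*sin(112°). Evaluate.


cos(112°) = -0.3746
sin(112°) = 0.9272

e^(i*112°) = -0.3746 + 0.9272i


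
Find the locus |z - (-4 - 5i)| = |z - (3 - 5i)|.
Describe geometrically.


Equal distances means the locus is the perpendicular bisector of z1 and z2.
Midpoint = ((-4+3)/2, (-5+(-5))/2) = (-0.5000, -5.0000)

Perpendicular bisector through (-0.5000, -5.0000)


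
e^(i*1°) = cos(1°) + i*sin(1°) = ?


cos(1°) = 0.9998
sin(1°) = 0.0175

e^(i*1°) = 0.9998 + 0.0175i


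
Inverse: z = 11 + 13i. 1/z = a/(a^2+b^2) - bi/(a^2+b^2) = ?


|z|^2 = 121+169 = 290
1/z = (11 - 13i)/290

1/z = 0.0379 - 0.0448i


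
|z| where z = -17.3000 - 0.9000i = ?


|z| = sqrt((-17.3)^2 + (-0.9)^2) = sqrt(299.29 + 0.81) = sqrt(300.1) = 17.3234

|z| = 17.3234


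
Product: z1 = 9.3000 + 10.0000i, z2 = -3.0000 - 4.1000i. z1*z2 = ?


Real = 9.3*(-3) - 10*(-4.1) = -27.9 - (-41) = 13.1
Imag = 9.3*(-4.1) - (3)*10 = -38.13 - (30) = -68.13

13.1000 - 68.1300i


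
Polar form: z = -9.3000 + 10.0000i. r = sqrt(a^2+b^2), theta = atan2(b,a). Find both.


r = sqrt(86.49+100) = sqrt(186.49) = 13.6561
theta = atan2(10, -9.3) = 132.9228 degrees

r = 13.6561, theta = 132.9228 degrees


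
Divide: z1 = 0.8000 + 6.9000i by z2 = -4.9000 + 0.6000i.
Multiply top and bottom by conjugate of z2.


Conjugate of z2 = -4.9000 - 0.6000i
Numerator: (0.8000 + 6.9000i)(-4.9000 - 0.6000i) = 0.2200 - 34.2900i
Denominator: (-4.9)^2 + 0.6^2 = 24.37
Result = (0.2200 - 34.2900i)/24.37

0.0090 - 1.4071i


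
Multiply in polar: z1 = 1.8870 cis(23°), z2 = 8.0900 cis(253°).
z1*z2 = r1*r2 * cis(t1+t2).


r = 1.8870 * 8.0900 = 15.2658
theta = 23° + 253° = 276° = 276° (mod 360)

15.2658 cis(276°)


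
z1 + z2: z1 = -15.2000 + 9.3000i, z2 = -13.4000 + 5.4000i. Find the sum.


Real: -15.2 - 13.4 = -28.6
Imag: 9.3 + 5.4 = 14.7

-28.6000 + 14.7000i


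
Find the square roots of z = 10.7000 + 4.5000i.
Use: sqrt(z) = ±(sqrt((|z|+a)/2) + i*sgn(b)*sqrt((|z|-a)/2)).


|z| = sqrt(114.49+20.25) = 11.6078
sqrt((|z|+a)/2) = sqrt((11.6078+10.7)/2) = sqrt(11.1539) = 3.3397
sqrt((|z|-a)/2) = sqrt((11.6078-10.7)/2) = sqrt(0.4539) = 0.6737

±(3.3397 + 0.6737i) i.e. 3.3397 + 0.6737i and -3.3397 - 0.6737i


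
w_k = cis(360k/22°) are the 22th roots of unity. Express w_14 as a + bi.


Angle = 360*14/22 = 229.0909°
a = cos(229.0909°) = -0.6549
b = sin(229.0909°) = -0.7557

-0.6549 - 0.7557i


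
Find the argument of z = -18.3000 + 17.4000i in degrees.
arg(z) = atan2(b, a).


Re = -18.3, Im = 17.4
arg = atan2(17.4, -18.3) = 136.4441 degrees

arg(z) = 136.4441 degrees


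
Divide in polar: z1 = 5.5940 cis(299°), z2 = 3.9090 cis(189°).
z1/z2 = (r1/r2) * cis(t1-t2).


r = 5.5940 / 3.9090 = 1.4311
theta = 299° - 189° = 110° = 110° (mod 360)

1.4311 cis(110°)


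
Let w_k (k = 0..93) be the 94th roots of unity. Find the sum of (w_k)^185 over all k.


The roots are w_k = w^k with w = e^(2*pi*i/94), and (w^k)^185 = (w^185)^k.
So S = 1 + u + u^2 + ... + u^(93) with u = w^185.
185 = 1*94 + 91, so 185 is not a multiple of 94: u = (w^94)^1 * w^91 = w^91 ≠ 1 (w is a primitive 94th root), while u^94 = (w^94)^185 = 1.
Geometric series: S = (1 - u^94)/(1 - u) = (1 - 1)/(1 - u) = 0

S = 0


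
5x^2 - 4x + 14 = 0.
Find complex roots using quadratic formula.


disc = (-4)^2 - 4*5*14 = 16 - 280 = -264
sqrt(|disc|) = sqrt(264) = 16.2481
Real part = 4/(2*5) = 0.4000
Imag part = 16.2481/(2*5) = 1.6248

0.4000 ± 1.6248i


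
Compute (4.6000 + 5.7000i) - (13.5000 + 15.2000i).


Real: 4.6 - 13.5 = -8.9
Imag: 5.7 - 15.2 = -9.5

-8.9000 - 9.5000i


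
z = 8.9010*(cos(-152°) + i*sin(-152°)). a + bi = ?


a = 8.9010*cos(-152°) = 8.9010*(-0.88295) = -7.8591
b = 8.9010*sin(-152°) = 8.9010*(-0.46947) = -4.1788

-7.8591 - 4.1788i


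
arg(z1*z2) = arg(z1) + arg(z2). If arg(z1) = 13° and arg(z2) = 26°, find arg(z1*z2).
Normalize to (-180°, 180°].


arg(z1*z2) = 13° + 26° = 39°
Normalized to (-180°, 180°]: 39°

39°


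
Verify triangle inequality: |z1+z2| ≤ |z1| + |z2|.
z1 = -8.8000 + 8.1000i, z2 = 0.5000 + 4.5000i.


|z1| = sqrt((-8.8)^2 + 8.1^2) = sqrt(143.05) = 11.9604
|z2| = sqrt(0.5^2 + 4.5^2) = sqrt(20.5) = 4.5277
z1+z2 = -8.3000 + 12.6000i
|z1+z2| = sqrt(227.65) = 15.0881
|z1|+|z2| = 11.9604 + 4.5277 = 16.4881

|z1+z2| = 15.0881 ≤ |z1|+|z2| = 16.4881 (verified)


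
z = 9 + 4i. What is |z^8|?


|z| = sqrt(81+16) = sqrt(97) = 9.8489
|z^8| = |z|^8 = (sqrt(97))^8 = 97^4 = 88529281

|z^8| = 88529281


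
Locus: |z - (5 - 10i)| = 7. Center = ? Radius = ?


|z - z0| = r is a circle with center z0 and radius r.
Center = (5, -10), radius = 7

Circle with center (5, -10) and radius 7


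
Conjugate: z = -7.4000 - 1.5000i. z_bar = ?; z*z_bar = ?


z_bar = -7.4000 + 1.5000i
z*z_bar = (-7.4)^2 + (-1.5)^2 = 54.76 + 2.25 = 57.01

z_bar = -7.4000 + 1.5000i, z*z_bar = 57.01


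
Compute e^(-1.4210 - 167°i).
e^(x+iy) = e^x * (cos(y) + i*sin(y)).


e^-1.4210 = 0.2415
cos(-167°) = -0.9744
sin(-167°) = -0.225
Real = 0.2415*(-0.9744) = -0.2353
Imag = 0.2415*(-0.225) = -0.0543

-0.2353 - 0.0543i


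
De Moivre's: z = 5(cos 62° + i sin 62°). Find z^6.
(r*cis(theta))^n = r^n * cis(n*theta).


r^6 = 5^6 = 15625
n*theta = 6*62° = 372° = 12° (mod 360)
a = 15625*cos(12°) = 15283.5563
b = 15625*sin(12°) = 3248.6202

15625 cis(12°) = 15283.5563 + 3248.6202i


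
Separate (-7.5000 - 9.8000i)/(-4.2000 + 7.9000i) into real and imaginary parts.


Multiply by conjugate: (-7.5000 - 9.8000i)(-4.2000 - 7.9000i) / ((-4.2)^2 + 7.9^2)
Numerator real = -7.5*(-4.2) - (9.8)*7.9 = -45.92
Numerator imag = -9.8*(-4.2) - (-7.5)*7.9 = 100.41
Denominator = 80.05
Re(z) = -45.92/80.05 = -0.5736
Im(z) = 100.41/80.05 = 1.2543

Re(z) = -0.5736, Im(z) = 1.2543


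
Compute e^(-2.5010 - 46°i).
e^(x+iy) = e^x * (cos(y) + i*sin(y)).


e^-2.5010 = 0.0820
cos(-46°) = 0.6947
sin(-46°) = -0.7193
Real = 0.0820*0.6947 = 0.0570
Imag = 0.0820*(-0.7193) = -0.0590

0.0570 - 0.0590i


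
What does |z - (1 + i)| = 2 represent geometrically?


|z - z0| = r is a circle with center z0 and radius r.
Center = (1, 1), radius = 2

Circle with center (1, 1) and radius 2


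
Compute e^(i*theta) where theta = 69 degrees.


cos(69°) = 0.3584
sin(69°) = 0.9336

e^(i*69°) = 0.3584 + 0.9336i


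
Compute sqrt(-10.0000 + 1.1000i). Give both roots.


|z| = sqrt(100+1.21) = 10.0603
sqrt((|z|+a)/2) = sqrt((10.0603+(-10))/2) = sqrt(0.0302) = 0.1737
sqrt((|z|-a)/2) = sqrt((10.0603-(-10))/2) = sqrt(10.0302) = 3.1670

±(0.1737 + 3.1670i) i.e. 0.1737 + 3.1670i and -0.1737 - 3.1670i


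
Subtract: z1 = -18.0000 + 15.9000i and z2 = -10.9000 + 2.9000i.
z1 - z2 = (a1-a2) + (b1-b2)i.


Real: -18 + 10.9 = -7.1
Imag: 15.9 - 2.9 = 13

-7.1000 + 13.0000i


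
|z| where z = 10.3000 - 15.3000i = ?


|z| = sqrt(10.3^2 + (-15.3)^2) = sqrt(106.09 + 234.09) = sqrt(340.18) = 18.4440

|z| = 18.4440


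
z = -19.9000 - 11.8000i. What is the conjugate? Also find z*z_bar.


z_bar = -19.9000 + 11.8000i
z*z_bar = (-19.9)^2 + (-11.8)^2 = 396.01 + 139.24 = 535.25

z_bar = -19.9000 + 11.8000i, z*z_bar = 535.25


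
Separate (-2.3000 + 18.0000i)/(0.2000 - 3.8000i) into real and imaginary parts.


Multiply by conjugate: (-2.3000 + 18.0000i)(0.2000 + 3.8000i) / (0.2^2 + (-3.8)^2)
Numerator real = -2.3*0.2 + 18*(-3.8) = -68.86
Numerator imag = 18*0.2 - (-2.3)*(-3.8) = -5.14
Denominator = 14.48
Re(z) = -68.86/14.48 = -4.7555
Im(z) = -5.14/14.48 = -0.3550

Re(z) = -4.7555, Im(z) = -0.3550


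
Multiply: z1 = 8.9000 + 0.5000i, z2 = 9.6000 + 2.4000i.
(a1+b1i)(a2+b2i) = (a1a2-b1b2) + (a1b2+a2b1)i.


Real = 8.9*9.6 - 0.5*2.4 = 85.44 - 1.2 = 84.24
Imag = 8.9*2.4 + 9.6*0.5 = 21.36 + 4.8 = 26.16

84.2400 + 26.1600i


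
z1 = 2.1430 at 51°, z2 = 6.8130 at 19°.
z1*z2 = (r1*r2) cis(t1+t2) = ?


r = 2.1430 * 6.8130 = 14.6003
theta = 51° + 19° = 70° = 70° (mod 360)

14.6003 cis(70°)


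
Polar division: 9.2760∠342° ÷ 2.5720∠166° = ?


r = 9.2760 / 2.5720 = 3.6065
theta = 342° - 166° = 176° = 176° (mod 360)

3.6065 cis(176°)


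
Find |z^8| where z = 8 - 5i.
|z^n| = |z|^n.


|z| = sqrt(64+25) = sqrt(89) = 9.4340
|z^8| = |z|^8 = (sqrt(89))^8 = 89^4 = 62742241

|z^8| = 62742241


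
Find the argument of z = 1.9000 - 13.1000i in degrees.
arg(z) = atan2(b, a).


Re = 1.9, Im = -13.1
arg = atan2(-13.1, 1.9) = -81.7475 degrees

arg(z) = -81.7475 degrees


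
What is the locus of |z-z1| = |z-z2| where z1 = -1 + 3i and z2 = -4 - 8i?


Equal distances means the locus is the perpendicular bisector of z1 and z2.
Midpoint = ((-1+(-4))/2, (3+(-8))/2) = (-2.5000, -2.5000)

Perpendicular bisector through (-2.5000, -2.5000)


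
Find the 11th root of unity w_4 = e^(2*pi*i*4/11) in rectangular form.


Angle = 360*4/11 = 130.9091°
a = cos(130.9091°) = -0.6549
b = sin(130.9091°) = 0.7557

-0.6549 + 0.7557i


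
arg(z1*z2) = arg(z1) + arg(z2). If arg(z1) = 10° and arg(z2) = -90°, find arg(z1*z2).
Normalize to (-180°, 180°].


arg(z1*z2) = 10° - 90° = -80°
Normalized to (-180°, 180°]: -80°

-80°


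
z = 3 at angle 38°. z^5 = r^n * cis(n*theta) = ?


r^5 = 3^5 = 243
n*theta = 5*38° = 190° = 190° (mod 360)
a = 243*cos(190°) = -239.3083
b = 243*sin(190°) = -42.1965

243 cis(190°) = -239.3083 - 42.1965i


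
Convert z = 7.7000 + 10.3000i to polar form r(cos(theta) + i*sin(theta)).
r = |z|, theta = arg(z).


r = sqrt(59.29+106.09) = sqrt(165.38) = 12.8600
theta = atan2(10.3, 7.7) = 53.2192 degrees

r = 12.8600, theta = 53.2192 degrees


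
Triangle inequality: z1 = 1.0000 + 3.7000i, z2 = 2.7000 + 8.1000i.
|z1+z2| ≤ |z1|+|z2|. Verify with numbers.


|z1| = sqrt(1^2 + 3.7^2) = sqrt(14.69) = 3.8328
|z2| = sqrt(2.7^2 + 8.1^2) = sqrt(72.9) = 8.5381
z1+z2 = 3.7000 + 11.8000i
|z1+z2| = sqrt(152.93) = 12.3665
|z1|+|z2| = 3.8328 + 8.5381 = 12.3709

|z1+z2| = 12.3665 ≤ |z1|+|z2| = 12.3709 (verified)


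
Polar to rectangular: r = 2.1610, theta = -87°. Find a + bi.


a = 2.1610*cos(-87°) = 2.1610*0.05234 = 0.1131
b = 2.1610*sin(-87°) = 2.1610*(-0.9986) = -2.1580

0.1131 - 2.1580i


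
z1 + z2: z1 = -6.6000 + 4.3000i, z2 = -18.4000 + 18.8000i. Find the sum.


Real: -6.6 - 18.4 = -25
Imag: 4.3 + 18.8 = 23.1

-25.0000 + 23.1000i


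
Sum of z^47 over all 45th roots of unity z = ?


The roots are w_k = w^k with w = e^(2*pi*i/45), and (w^k)^47 = (w^47)^k.
So S = 1 + u + u^2 + ... + u^(44) with u = w^47.
47 = 1*45 + 2, so 47 is not a multiple of 45: u = (w^45)^1 * w^2 = w^2 ≠ 1 (w is a primitive 45th root), while u^45 = (w^45)^47 = 1.
Geometric series: S = (1 - u^45)/(1 - u) = (1 - 1)/(1 - u) = 0

S = 0


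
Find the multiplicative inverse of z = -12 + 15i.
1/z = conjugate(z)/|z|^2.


|z|^2 = 144+225 = 369
1/z = (-12 - 15i)/369

1/z = -0.0325 - 0.0407i


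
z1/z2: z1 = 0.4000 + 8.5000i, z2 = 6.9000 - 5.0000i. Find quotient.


Conjugate of z2 = 6.9000 + 5.0000i
Numerator: (0.4000 + 8.5000i)(6.9000 + 5.0000i) = -39.7400 + 60.6500i
Denominator: 6.9^2 + (-5)^2 = 72.61
Result = (-39.7400 + 60.6500i)/72.61

-0.5473 + 0.8353i


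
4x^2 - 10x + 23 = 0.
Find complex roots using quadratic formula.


disc = (-10)^2 - 4*4*23 = 100 - 368 = -268
sqrt(|disc|) = sqrt(268) = 16.3707
Real part = 10/(2*4) = 1.2500
Imag part = 16.3707/(2*4) = 2.0463

1.2500 ± 2.0463i


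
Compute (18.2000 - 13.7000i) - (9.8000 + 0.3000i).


Real: 18.2 - 9.8 = 8.4
Imag: -13.7 - 0.3 = -14

8.4000 - 14.0000i


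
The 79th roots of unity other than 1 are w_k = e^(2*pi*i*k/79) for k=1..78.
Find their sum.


With w = e^(2*pi*i/79), all 79 of the 79th roots of unity w^0 = 1, w, ..., w^(78) sum to 0: 1 + w + ... + w^(78) = (1 - w^79)/(1 - w) = 0 since w^79 = 1, w ≠ 1.
Removing the root 1: w + w^2 + ... + w^(78) = 0 - 1 = -1

Sum = -1


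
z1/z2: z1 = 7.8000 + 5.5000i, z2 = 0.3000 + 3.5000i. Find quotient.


Conjugate of z2 = 0.3000 - 3.5000i
Numerator: (7.8000 + 5.5000i)(0.3000 - 3.5000i) = 21.5900 - 25.6500i
Denominator: 0.3^2 + 3.5^2 = 12.34
Result = (21.5900 - 25.6500i)/12.34

1.7496 - 2.0786i


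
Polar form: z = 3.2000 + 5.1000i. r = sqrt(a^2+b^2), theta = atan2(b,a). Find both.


r = sqrt(10.24+26.01) = sqrt(36.25) = 6.0208
theta = atan2(5.1, 3.2) = 57.8937 degrees

r = 6.0208, theta = 57.8937 degrees


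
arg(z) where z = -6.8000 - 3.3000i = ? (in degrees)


Re = -6.8, Im = -3.3
arg = atan2(-3.3, -6.8) = -154.1130 degrees

arg(z) = -154.1130 degrees


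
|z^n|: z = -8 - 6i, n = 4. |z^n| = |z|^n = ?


|z| = sqrt(64+36) = sqrt(100) = 10
|z^4| = |z|^4 = 10^4 = 10000

|z^4| = 10000


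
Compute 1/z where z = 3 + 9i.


|z|^2 = 9+81 = 90
1/z = (3 - 9i)/90

1/z = 0.0333 - 0.1000i


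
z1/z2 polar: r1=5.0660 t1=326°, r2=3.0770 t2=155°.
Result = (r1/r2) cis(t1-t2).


r = 5.0660 / 3.0770 = 1.6464
theta = 326° - 155° = 171° = 171° (mod 360)

1.6464 cis(171°)


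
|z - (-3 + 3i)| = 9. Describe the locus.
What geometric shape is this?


|z - z0| = r is a circle with center z0 and radius r.
Center = (-3, 3), radius = 9

Circle with center (-3, 3) and radius 9


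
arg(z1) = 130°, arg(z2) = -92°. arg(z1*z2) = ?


arg(z1*z2) = 130° - 92° = 38°
Normalized to (-180°, 180°]: 38°

38°


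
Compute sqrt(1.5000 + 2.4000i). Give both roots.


|z| = sqrt(2.25+5.76) = 2.8302
sqrt((|z|+a)/2) = sqrt((2.8302+1.5)/2) = sqrt(2.1651) = 1.4714
sqrt((|z|-a)/2) = sqrt((2.8302-1.5)/2) = sqrt(0.6651) = 0.8155

±(1.4714 + 0.8155i) i.e. 1.4714 + 0.8155i and -1.4714 - 0.8155i


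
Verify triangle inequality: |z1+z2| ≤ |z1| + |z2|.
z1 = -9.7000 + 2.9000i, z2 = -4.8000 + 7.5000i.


|z1| = sqrt((-9.7)^2 + 2.9^2) = sqrt(102.5) = 10.1242
|z2| = sqrt((-4.8)^2 + 7.5^2) = sqrt(79.29) = 8.9045
z1+z2 = -14.5000 + 10.4000i
|z1+z2| = sqrt(318.41) = 17.8440
|z1|+|z2| = 10.1242 + 8.9045 = 19.0287

|z1+z2| = 17.8440 ≤ |z1|+|z2| = 19.0287 (verified)


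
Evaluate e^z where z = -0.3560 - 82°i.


e^-0.3560 = 0.7005
cos(-82°) = 0.1392
sin(-82°) = -0.9903
Real = 0.7005*0.1392 = 0.0975
Imag = 0.7005*(-0.9903) = -0.6937

0.0975 - 0.6937i


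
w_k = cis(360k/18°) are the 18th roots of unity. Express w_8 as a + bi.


Angle = 360*8/18 = 160°
a = cos(160°) = -0.9397
b = sin(160°) = 0.3420

-0.9397 + 0.3420i
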